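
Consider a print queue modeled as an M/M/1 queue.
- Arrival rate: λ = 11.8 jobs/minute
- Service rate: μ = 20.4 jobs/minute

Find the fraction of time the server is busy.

Server utilization: ρ = λ/μ
ρ = 11.8/20.4 = 0.5784
The server is busy 57.84% of the time.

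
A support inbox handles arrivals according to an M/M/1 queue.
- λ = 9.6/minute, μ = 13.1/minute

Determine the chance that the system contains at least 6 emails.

ρ = λ/μ = 9.6/13.1 = 0.7328
P(N ≥ n) = ρⁿ
P(N ≥ 6) = 0.7328^6
P(N ≥ 6) = 0.1549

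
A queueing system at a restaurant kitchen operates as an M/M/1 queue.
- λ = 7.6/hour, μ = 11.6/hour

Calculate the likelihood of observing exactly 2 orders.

ρ = λ/μ = 7.6/11.6 = 0.6552
P(n) = (1-ρ)ρⁿ
P(2) = (1-0.6552) × 0.6552^2
P(2) = 0.3448 × 0.4293
P(2) = 0.1480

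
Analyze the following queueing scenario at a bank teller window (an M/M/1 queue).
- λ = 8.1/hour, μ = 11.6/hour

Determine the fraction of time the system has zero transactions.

ρ = λ/μ = 8.1/11.6 = 0.6983
P(0) = 1 - ρ = 1 - 0.6983 = 0.3017
The server is idle 30.17% of the time.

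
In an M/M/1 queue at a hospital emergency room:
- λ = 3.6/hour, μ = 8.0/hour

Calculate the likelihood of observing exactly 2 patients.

ρ = λ/μ = 3.6/8.0 = 0.4500
P(n) = (1-ρ)ρⁿ
P(2) = (1-0.4500) × 0.4500^2
P(2) = 0.5500 × 0.2025
P(2) = 0.1114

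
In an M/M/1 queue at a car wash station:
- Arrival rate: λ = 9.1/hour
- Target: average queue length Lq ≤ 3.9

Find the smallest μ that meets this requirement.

For M/M/1: Lq = λ²/(μ(μ-λ))
Need Lq ≤ 3.9, i.e. μ(μ-λ) ≥ λ²/3.9
μ² - 9.1μ - 82.81/3.9 ≥ 0  →  μ² - 9.1μ - 21.23333 ≥ 0
Quadratic formula (positive root): μ = [λ + √(λ² + 4×21.23333)]/2
Discriminant: 82.81 + 4×21.23333 = 167.7433, √167.7433 = 12.9516
μ ≥ (9.1 + 12.9516)/2 = 11.0258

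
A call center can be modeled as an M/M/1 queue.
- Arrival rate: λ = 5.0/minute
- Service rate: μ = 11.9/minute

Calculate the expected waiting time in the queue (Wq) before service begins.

First, compute utilization: ρ = λ/μ = 5.0/11.9 = 0.4202
For M/M/1: Wq = λ/(μ(μ-λ))
Wq = 5.0/(11.9 × (11.9-5.0))
Wq = 5.0/(11.9 × 6.90)
Wq = 0.06089 minutes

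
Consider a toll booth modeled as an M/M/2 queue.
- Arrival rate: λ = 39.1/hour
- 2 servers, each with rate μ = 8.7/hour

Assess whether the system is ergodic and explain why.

Stability requires ρ = λ/(cμ) < 1
ρ = 39.1/(2 × 8.7) = 39.1/17.40 = 2.2471
Since 2.2471 ≥ 1, the system is UNSTABLE.
Need c > λ/μ = 39.1/8.7 = 4.49.
Minimum servers needed: c = 5.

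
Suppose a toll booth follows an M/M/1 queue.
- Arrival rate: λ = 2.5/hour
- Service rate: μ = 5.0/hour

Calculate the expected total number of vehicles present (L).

ρ = λ/μ = 2.5/5.0 = 0.5000
For M/M/1: L = λ/(μ-λ)
L = 2.5/(5.0-2.5) = 2.5/2.50
L = 1.0000 vehicles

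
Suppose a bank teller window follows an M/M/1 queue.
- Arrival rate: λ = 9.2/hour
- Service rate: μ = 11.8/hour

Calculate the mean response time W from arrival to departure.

First, compute utilization: ρ = λ/μ = 9.2/11.8 = 0.7797
For M/M/1: W = 1/(μ-λ)
W = 1/(11.8-9.2) = 1/2.60
W = 0.3846 hours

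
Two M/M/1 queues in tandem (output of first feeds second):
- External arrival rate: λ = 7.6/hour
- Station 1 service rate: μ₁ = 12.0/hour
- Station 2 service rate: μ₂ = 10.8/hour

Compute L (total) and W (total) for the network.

By Jackson's theorem, each station behaves as independent M/M/1.
Station 1: ρ₁ = 7.6/12.0 = 0.6333, L₁ = ρ₁/(1-ρ₁) = λ/(μ₁-λ) = 7.6/4.40 = 1.7273
Station 2: ρ₂ = 7.6/10.8 = 0.7037, L₂ = ρ₂/(1-ρ₂) = λ/(μ₂-λ) = 7.6/3.20 = 2.3750
Total: L = L₁ + L₂ = 1.7273 + 2.3750 = 4.1023
W = L/λ = 4.1023/7.6 = 0.5398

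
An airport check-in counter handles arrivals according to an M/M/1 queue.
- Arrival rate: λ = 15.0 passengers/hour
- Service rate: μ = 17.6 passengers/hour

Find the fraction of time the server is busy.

Server utilization: ρ = λ/μ
ρ = 15.0/17.6 = 0.8523
The server is busy 85.23% of the time.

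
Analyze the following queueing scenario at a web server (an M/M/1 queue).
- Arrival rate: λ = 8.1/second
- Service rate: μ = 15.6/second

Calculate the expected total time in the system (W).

First, compute utilization: ρ = λ/μ = 8.1/15.6 = 0.5192
For M/M/1: W = 1/(μ-λ)
W = 1/(15.6-8.1) = 1/7.50
W = 0.1333 seconds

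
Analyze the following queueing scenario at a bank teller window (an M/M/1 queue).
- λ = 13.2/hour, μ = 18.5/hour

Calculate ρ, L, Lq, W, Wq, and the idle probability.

Step 1: ρ = λ/μ = 13.2/18.5 = 0.7135
Step 2: L = λ/(μ-λ) = 13.2/5.30 = 2.4906
Step 3: Lq = λ²/(μ(μ-λ)) = 174.24/(18.5×5.30) = 1.7771
Step 4: W = 1/(μ-λ) = 1/5.30 = 0.18868
Step 5: Wq = λ/(μ(μ-λ)) = 13.2/(18.5×5.30) = 0.1346
Step 6: P(0) = 1-ρ = 0.2865
Verify: L = λW = 13.2×0.18868 = 2.4906 ✔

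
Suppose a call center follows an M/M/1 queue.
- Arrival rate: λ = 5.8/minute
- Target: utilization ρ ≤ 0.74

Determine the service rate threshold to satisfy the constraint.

ρ = λ/μ, so μ = λ/ρ
μ ≥ 5.8/0.74 = 7.8378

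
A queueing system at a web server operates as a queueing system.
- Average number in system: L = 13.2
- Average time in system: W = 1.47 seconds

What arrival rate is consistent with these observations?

Little's Law: L = λW, so λ = L/W
λ = 13.2/1.47 = 8.9796 requests/second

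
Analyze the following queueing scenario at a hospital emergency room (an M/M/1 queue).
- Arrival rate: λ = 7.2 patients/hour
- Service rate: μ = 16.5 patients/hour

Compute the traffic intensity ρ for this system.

Server utilization: ρ = λ/μ
ρ = 7.2/16.5 = 0.4364
The server is busy 43.64% of the time.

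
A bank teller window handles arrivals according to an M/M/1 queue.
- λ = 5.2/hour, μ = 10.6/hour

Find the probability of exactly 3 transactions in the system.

ρ = λ/μ = 5.2/10.6 = 0.49057
P(n) = (1-ρ)ρⁿ
P(3) = (1-0.49057) × 0.49057^3
P(3) = 0.50943 × 0.11806
P(3) = 0.06014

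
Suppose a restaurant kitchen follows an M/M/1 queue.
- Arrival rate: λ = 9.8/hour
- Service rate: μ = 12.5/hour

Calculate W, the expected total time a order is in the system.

First, compute utilization: ρ = λ/μ = 9.8/12.5 = 0.7840
For M/M/1: W = 1/(μ-λ)
W = 1/(12.5-9.8) = 1/2.70
W = 0.3704 hours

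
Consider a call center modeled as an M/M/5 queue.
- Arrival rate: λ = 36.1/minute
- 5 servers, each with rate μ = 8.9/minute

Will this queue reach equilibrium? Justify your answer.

Stability requires ρ = λ/(cμ) < 1
ρ = 36.1/(5 × 8.9) = 36.1/44.50 = 0.8112
Since 0.8112 < 1, the system is STABLE.
The servers are busy 81.12% of the time.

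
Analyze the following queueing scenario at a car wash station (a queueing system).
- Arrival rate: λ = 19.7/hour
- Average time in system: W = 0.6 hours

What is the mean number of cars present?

Little's Law: L = λW
L = 19.7 × 0.6 = 11.8200 cars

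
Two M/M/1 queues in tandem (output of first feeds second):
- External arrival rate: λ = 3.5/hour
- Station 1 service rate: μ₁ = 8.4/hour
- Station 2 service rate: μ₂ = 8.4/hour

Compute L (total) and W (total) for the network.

By Jackson's theorem, each station behaves as independent M/M/1.
Station 1: ρ₁ = 3.5/8.4 = 0.4167, L₁ = ρ₁/(1-ρ₁) = λ/(μ₁-λ) = 3.5/4.90 = 0.7143
Station 2: ρ₂ = 3.5/8.4 = 0.4167, L₂ = ρ₂/(1-ρ₂) = λ/(μ₂-λ) = 3.5/4.90 = 0.7143
Total: L = L₁ + L₂ = 0.7143 + 0.7143 = 1.4286
W = L/λ = 1.4286/3.5 = 0.4082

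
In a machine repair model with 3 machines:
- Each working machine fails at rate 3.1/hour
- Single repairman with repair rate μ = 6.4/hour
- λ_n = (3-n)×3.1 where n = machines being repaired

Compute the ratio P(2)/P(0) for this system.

P(2)/P(0) = ∏_{i=0}^{2-1} λ_i/μ_{i+1}
= (3-0)×3.1/6.4 × (3-1)×3.1/6.4
= 1.4077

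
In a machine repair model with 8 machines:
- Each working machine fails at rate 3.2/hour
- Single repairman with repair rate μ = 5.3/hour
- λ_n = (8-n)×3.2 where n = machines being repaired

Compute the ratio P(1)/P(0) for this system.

P(1)/P(0) = ∏_{i=0}^{1-1} λ_i/μ_{i+1}
= (8-0)×3.2/5.3
= 4.8302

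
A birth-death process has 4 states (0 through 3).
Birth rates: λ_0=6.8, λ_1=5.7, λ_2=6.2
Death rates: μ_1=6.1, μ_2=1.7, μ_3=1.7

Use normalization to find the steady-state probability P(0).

Ratios P(n)/P(0) = (λ₀···λₙ₋₁)/(μ₁···μₙ):
P(1)/P(0) = (6.8)/(6.1) = 1.1148
P(2)/P(0) = (6.8×5.7)/(6.1×1.7) = 3.7377
P(3)/P(0) = (6.8×5.7×6.2)/(6.1×1.7×1.7) = 13.6316

Normalization: ∑ P(n) = 1
P(0) × (1.0000 + 1.1148 + 3.7377 + 13.6316) = 1
P(0) × 19.4841 = 1
P(0) = 1/19.4841 = 0.05132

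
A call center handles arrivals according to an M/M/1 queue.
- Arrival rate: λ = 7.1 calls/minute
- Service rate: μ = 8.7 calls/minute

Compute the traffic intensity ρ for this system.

Server utilization: ρ = λ/μ
ρ = 7.1/8.7 = 0.8161
The server is busy 81.61% of the time.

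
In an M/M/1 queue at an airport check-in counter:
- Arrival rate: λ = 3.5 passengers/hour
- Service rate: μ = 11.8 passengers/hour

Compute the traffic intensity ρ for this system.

Server utilization: ρ = λ/μ
ρ = 3.5/11.8 = 0.2966
The server is busy 29.66% of the time.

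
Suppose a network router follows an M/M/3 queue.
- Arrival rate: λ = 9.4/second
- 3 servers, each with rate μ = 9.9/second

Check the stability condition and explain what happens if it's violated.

Stability requires ρ = λ/(cμ) < 1
ρ = 9.4/(3 × 9.9) = 9.4/29.70 = 0.3165
Since 0.3165 < 1, the system is STABLE.
The servers are busy 31.65% of the time.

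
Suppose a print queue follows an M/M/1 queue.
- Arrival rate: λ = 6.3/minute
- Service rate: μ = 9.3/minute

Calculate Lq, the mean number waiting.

ρ = λ/μ = 6.3/9.3 = 0.6774
For M/M/1: Lq = λ²/(μ(μ-λ))
Lq = 39.69/(9.3 × 3.00)
Lq = 1.4226 jobs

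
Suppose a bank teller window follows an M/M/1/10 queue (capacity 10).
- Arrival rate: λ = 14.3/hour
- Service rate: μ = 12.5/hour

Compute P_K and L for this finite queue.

ρ = λ/μ = 14.3/12.5 = 1.1440
P₀ = (1-ρ)/(1-ρ^(K+1)) = (1-1.1440)/(1-1.1440^11) = -0.1440/-3.3922 = 0.04245
P_K = P₀×ρ^K = 0.04245 × 1.1440^10 = 0.04245 × 3.8394 = 0.1630
Blocking probability P_10 = 0.1630 (16.30%)
L = ρ[1 - (K+1)ρ^K + Kρ^(K+1)] / [(1-ρ)(1-ρ^(K+1))]
L = 1.1440 × (1 - 11×3.8393725 + 10×4.3922421) / ((1 - 1.1440) × (1 - 4.3922421)) = 6.2982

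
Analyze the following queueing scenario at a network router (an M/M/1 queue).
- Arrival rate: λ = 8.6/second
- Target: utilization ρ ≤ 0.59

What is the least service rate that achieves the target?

ρ = λ/μ, so μ = λ/ρ
μ ≥ 8.6/0.59 = 14.5763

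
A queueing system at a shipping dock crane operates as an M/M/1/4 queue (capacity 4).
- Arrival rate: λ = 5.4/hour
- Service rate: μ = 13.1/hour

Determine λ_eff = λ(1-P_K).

ρ = λ/μ = 5.4/13.1 = 0.412214
P₀ = (1-ρ)/(1-ρ^(K+1)) = (1-0.412214)/(1-0.412214^5) = 0.5878/0.9881 = 0.5949
P_K = P₀×ρ^K = 0.59487 × 0.412214^4 = 0.59487 × 0.028873 = 0.01718
λ_eff = λ(1-P_K) = 5.4 × (1 - 0.017175) = 5.4 × 0.982825 = 5.3073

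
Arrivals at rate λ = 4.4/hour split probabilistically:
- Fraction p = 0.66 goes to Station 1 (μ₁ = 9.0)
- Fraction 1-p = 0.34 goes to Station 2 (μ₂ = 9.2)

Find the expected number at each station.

Effective rates: λ₁ = 4.4×0.66 = 2.904, λ₂ = 4.4×0.34 = 1.496
Station 1: ρ₁ = 2.904/9.0 = 0.32267, L₁ = ρ₁/(1-ρ₁) = 0.32267/(1-0.32267) = 0.4764
Station 2: ρ₂ = 1.496/9.2 = 0.1626, L₂ = ρ₂/(1-ρ₂) = 0.1626/(1-0.1626) = 0.1942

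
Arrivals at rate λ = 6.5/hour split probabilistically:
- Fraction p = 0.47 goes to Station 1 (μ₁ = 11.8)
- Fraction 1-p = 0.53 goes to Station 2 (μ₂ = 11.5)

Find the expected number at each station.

Effective rates: λ₁ = 6.5×0.47 = 3.055, λ₂ = 6.5×0.53 = 3.445
Station 1: ρ₁ = 3.055/11.8 = 0.2589, L₁ = ρ₁/(1-ρ₁) = 0.2589/(1-0.2589) = 0.3493
Station 2: ρ₂ = 3.445/11.5 = 0.29957, L₂ = ρ₂/(1-ρ₂) = 0.29957/(1-0.29957) = 0.4277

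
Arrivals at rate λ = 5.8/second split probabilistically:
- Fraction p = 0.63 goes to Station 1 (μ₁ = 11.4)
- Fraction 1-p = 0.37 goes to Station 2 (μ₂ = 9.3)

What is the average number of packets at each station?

Effective rates: λ₁ = 5.8×0.63 = 3.654, λ₂ = 5.8×0.37 = 2.146
Station 1: ρ₁ = 3.654/11.4 = 0.3205, L₁ = ρ₁/(1-ρ₁) = 0.3205/(1-0.3205) = 0.4717
Station 2: ρ₂ = 2.146/9.3 = 0.23075, L₂ = ρ₂/(1-ρ₂) = 0.23075/(1-0.23075) = 0.3000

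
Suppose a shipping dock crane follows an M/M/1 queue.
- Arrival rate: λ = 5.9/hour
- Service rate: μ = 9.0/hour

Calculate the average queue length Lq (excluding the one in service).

ρ = λ/μ = 5.9/9.0 = 0.6556
For M/M/1: Lq = λ²/(μ(μ-λ))
Lq = 34.81/(9.0 × 3.10)
Lq = 1.2477 containers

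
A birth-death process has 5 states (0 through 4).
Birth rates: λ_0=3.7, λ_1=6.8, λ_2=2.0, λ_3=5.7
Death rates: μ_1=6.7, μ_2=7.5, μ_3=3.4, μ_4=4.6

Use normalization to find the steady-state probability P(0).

Ratios P(n)/P(0) = (λ₀···λₙ₋₁)/(μ₁···μₙ):
P(1)/P(0) = (3.7)/(6.7) = 0.5522
P(2)/P(0) = (3.7×6.8)/(6.7×7.5) = 0.5007
P(3)/P(0) = (3.7×6.8×2.0)/(6.7×7.5×3.4) = 0.2945
P(4)/P(0) = (3.7×6.8×2.0×5.7)/(6.7×7.5×3.4×4.6) = 0.3650

Normalization: ∑ P(n) = 1
P(0) × (1.0000 + 0.5522 + 0.5007 + 0.2945 + 0.3650) = 1
P(0) × 2.7124 = 1
P(0) = 1/2.7124 = 0.3687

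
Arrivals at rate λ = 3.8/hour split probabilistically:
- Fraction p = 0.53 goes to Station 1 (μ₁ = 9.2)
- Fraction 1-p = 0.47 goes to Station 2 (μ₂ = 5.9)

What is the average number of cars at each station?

Effective rates: λ₁ = 3.8×0.53 = 2.014, λ₂ = 3.8×0.47 = 1.786
Station 1: ρ₁ = 2.014/9.2 = 0.21891, L₁ = ρ₁/(1-ρ₁) = 0.21891/(1-0.21891) = 0.2803
Station 2: ρ₂ = 1.786/5.9 = 0.3027, L₂ = ρ₂/(1-ρ₂) = 0.3027/(1-0.3027) = 0.4341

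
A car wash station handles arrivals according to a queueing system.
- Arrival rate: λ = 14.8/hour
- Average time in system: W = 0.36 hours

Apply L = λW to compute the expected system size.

Little's Law: L = λW
L = 14.8 × 0.36 = 5.3280 cars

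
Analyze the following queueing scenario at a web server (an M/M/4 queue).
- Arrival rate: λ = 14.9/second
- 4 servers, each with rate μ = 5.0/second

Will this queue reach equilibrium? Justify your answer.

Stability requires ρ = λ/(cμ) < 1
ρ = 14.9/(4 × 5.0) = 14.9/20.00 = 0.7450
Since 0.7450 < 1, the system is STABLE.
The servers are busy 74.50% of the time.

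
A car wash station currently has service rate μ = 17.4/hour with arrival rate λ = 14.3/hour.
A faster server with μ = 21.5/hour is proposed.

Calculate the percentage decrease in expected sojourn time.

System 1: ρ₁ = 14.3/17.4 = 0.8218, W₁ = 1/(17.4-14.3) = 0.3226
System 2: ρ₂ = 14.3/21.5 = 0.6651, W₂ = 1/(21.5-14.3) = 0.1389
Improvement: (W₁-W₂)/W₁ = (0.3226-0.1389)/0.3226 = 56.94%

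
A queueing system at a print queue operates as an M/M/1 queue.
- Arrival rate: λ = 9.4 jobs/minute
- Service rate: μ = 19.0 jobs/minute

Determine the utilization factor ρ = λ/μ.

Server utilization: ρ = λ/μ
ρ = 9.4/19.0 = 0.4947
The server is busy 49.47% of the time.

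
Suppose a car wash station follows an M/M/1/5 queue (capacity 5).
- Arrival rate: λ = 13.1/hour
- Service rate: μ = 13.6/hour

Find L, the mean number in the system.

ρ = λ/μ = 13.1/13.6 = 0.963235
P₀ = (1-ρ)/(1-ρ^(K+1)) = (1-0.963235)/(1-0.963235^6) = 0.03677/0.2013 = 0.1827
P_K = P₀×ρ^K = 0.1827 × 0.963235^5 = 0.1827 × 0.8292 = 0.1515
L = ρ[1 - (K+1)ρ^K + Kρ^(K+1)] / [(1-ρ)(1-ρ^(K+1))]
L = 0.963235 × (1 - 6×0.8292038 + 5×0.7987181) / ((1 - 0.963235) × (1 - 0.7987181)) = 2.3908 cars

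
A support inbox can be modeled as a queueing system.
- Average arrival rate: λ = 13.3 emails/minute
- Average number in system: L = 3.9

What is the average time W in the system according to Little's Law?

Little's Law: L = λW, so W = L/λ
W = 3.9/13.3 = 0.2932 minutes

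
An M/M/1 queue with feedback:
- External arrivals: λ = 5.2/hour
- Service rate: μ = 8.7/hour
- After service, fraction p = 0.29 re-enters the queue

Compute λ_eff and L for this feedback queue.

Effective arrival rate: λ_eff = λ/(1-p) = 5.2/(1-0.29) = 5.2/0.71 = 7.323944
ρ = λ_eff/μ = 7.323944/8.7 = 0.841833
L = ρ/(1-ρ) = 0.841833/(1-0.841833) = 5.3224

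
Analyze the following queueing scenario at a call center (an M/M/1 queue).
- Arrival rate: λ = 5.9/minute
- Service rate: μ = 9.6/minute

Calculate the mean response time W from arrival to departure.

First, compute utilization: ρ = λ/μ = 5.9/9.6 = 0.6146
For M/M/1: W = 1/(μ-λ)
W = 1/(9.6-5.9) = 1/3.70
W = 0.2703 minutes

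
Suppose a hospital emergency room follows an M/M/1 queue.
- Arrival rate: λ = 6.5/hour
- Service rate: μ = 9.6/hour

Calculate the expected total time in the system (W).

First, compute utilization: ρ = λ/μ = 6.5/9.6 = 0.6771
For M/M/1: W = 1/(μ-λ)
W = 1/(9.6-6.5) = 1/3.10
W = 0.3226 hours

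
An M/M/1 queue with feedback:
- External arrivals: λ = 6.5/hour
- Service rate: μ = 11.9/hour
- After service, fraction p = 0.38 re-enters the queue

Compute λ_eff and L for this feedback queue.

Effective arrival rate: λ_eff = λ/(1-p) = 6.5/(1-0.38) = 6.5/0.62 = 10.483871
ρ = λ_eff/μ = 10.483871/11.9 = 0.880998
L = ρ/(1-ρ) = 0.880998/(1-0.880998) = 7.4032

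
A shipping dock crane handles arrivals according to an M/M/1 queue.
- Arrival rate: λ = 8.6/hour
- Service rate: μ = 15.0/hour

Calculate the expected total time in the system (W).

First, compute utilization: ρ = λ/μ = 8.6/15.0 = 0.5733
For M/M/1: W = 1/(μ-λ)
W = 1/(15.0-8.6) = 1/6.40
W = 0.1562 hours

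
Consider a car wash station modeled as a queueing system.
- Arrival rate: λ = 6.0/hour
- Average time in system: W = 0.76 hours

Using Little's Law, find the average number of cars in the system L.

Little's Law: L = λW
L = 6.0 × 0.76 = 4.5600 cars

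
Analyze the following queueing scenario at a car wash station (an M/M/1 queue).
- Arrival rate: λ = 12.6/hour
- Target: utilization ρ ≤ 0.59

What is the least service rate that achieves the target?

ρ = λ/μ, so μ = λ/ρ
μ ≥ 12.6/0.59 = 21.3559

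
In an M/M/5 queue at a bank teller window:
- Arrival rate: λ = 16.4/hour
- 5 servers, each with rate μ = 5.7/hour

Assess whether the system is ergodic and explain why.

Stability requires ρ = λ/(cμ) < 1
ρ = 16.4/(5 × 5.7) = 16.4/28.50 = 0.5754
Since 0.5754 < 1, the system is STABLE.
The servers are busy 57.54% of the time.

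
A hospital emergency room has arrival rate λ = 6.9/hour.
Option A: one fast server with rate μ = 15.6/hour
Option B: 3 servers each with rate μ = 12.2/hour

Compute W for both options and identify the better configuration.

Option A: single server μ = 15.6 (M/M/1)
  ρ_A = 6.9/15.6 = 0.4423
  W_A = 1/(μ-λ) = 1/(15.6-6.9) = 1/8.70 = 0.1149

Option B: 3 servers μ = 12.2 (M/M/3)
  ρ_B = λ/(cμ) = 6.9/(3×12.2) = 0.1885
  Offered load a = λ/μ = cρ = 6.9/12.2 = 0.5656
  P₀ = [ Σₙ₌₀^2 aⁿ/n! + a^3/(3!(1-ρ)) ]⁻¹
  Σ = a^0/0! + a^1/1! + a^2/2! = 1.0000 + 0.5656 + 0.1599 = 1.7255
  a^3/(3!(1-ρ)) = 0.18091/(6 × 0.81148) = 0.03716
  P₀ = 1/(1.7255 + 0.03716) = 0.5673
  Lq = P₀·a^3·ρ / (3!(1-ρ)²) = 0.56732 × 0.18091 × 0.18852 / (6 × 0.65849) = 0.004897
  Wq_B = Lq/λ = 0.0048974/6.9 = 0.0007098
  W_B = Wq_B + 1/μ = 0.0007098 + 0.08197 = 0.08268

Since W_B = 0.08268 < W_A = 0.1149, Option B (multiple servers) has the shorter time in system.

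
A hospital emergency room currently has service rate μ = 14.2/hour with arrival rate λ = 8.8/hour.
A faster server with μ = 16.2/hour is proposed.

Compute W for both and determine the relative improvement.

System 1: ρ₁ = 8.8/14.2 = 0.6197, W₁ = 1/(14.2-8.8) = 0.18519
System 2: ρ₂ = 8.8/16.2 = 0.5432, W₂ = 1/(16.2-8.8) = 0.13514
Improvement: (W₁-W₂)/W₁ = (0.18519-0.13514)/0.18519 = 27.03%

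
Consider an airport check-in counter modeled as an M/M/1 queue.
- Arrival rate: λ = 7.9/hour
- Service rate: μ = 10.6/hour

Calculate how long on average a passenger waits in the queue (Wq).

First, compute utilization: ρ = λ/μ = 7.9/10.6 = 0.7453
For M/M/1: Wq = λ/(μ(μ-λ))
Wq = 7.9/(10.6 × (10.6-7.9))
Wq = 7.9/(10.6 × 2.70)
Wq = 0.2760 hours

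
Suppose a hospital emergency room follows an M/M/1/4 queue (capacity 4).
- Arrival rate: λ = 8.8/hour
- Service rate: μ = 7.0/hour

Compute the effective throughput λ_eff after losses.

ρ = λ/μ = 8.8/7.0 = 1.25714
P₀ = (1-ρ)/(1-ρ^(K+1)) = (1-1.25714)/(1-1.25714^5) = -0.25714/-2.1399 = 0.1202
P_K = P₀×ρ^K = 0.12016 × 1.25714^4 = 0.12016 × 2.4977 = 0.3001
λ_eff = λ(1-P_K) = 8.8 × (1 - 0.30013) = 8.8 × 0.69987 = 6.1589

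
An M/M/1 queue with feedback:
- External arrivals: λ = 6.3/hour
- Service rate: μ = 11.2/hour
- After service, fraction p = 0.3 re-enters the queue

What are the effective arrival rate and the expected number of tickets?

Effective arrival rate: λ_eff = λ/(1-p) = 6.3/(1-0.3) = 6.3/0.70 = 9.0000
ρ = λ_eff/μ = 9.0000/11.2 = 0.80357
L = ρ/(1-ρ) = 0.80357/(1-0.80357) = 4.0909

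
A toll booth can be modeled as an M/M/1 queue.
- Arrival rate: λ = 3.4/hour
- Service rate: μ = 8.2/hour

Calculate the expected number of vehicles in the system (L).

ρ = λ/μ = 3.4/8.2 = 0.4146
For M/M/1: L = λ/(μ-λ)
L = 3.4/(8.2-3.4) = 3.4/4.80
L = 0.7083 vehicles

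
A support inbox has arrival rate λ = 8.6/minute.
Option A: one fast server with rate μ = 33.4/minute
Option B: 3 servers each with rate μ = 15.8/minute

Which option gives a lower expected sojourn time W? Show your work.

Option A: single server μ = 33.4 (M/M/1)
  ρ_A = 8.6/33.4 = 0.2575
  W_A = 1/(μ-λ) = 1/(33.4-8.6) = 1/24.80 = 0.04032

Option B: 3 servers μ = 15.8 (M/M/3)
  ρ_B = λ/(cμ) = 8.6/(3×15.8) = 0.1814
  Offered load a = λ/μ = cρ = 8.6/15.8 = 0.5443
  P₀ = [ Σₙ₌₀^2 aⁿ/n! + a^3/(3!(1-ρ)) ]⁻¹
  Σ = a^0/0! + a^1/1! + a^2/2! = 1.0000 + 0.5443 + 0.1481 = 1.6924
  a^3/(3!(1-ρ)) = 0.16126/(6 × 0.81857) = 0.03283
  P₀ = 1/(1.6924 + 0.03283) = 0.5796
  Lq = P₀·a^3·ρ / (3!(1-ρ)²) = 0.57962 × 0.16126 × 0.18143 / (6 × 0.67005) = 0.004218
  Wq_B = Lq/λ = 0.004218/8.6 = 0.0004905
  W_B = Wq_B + 1/μ = 0.0004905 + 0.06329 = 0.06378

Since W_A = 0.04032 < W_B = 0.06378, Option A (single fast server) has the shorter time in system.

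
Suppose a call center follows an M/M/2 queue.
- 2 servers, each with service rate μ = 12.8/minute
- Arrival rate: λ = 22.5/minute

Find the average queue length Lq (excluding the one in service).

Traffic intensity: ρ = λ/(cμ) = 22.5/(2×12.8) = 0.8789
Since ρ = 0.8789 < 1, system is stable.
Offered load a = λ/μ = cρ = 22.5/12.8 = 1.7578
P₀ = [ Σₙ₌₀^1 aⁿ/n! + a^2/(2!(1-ρ)) ]⁻¹
Σ = a^0/0! + a^1/1! = 1.0000 + 1.7578 = 2.7578
a^2/(2!(1-ρ)) = 3.08990/(2 × 0.121094) = 12.7583
P₀ = 1/(2.7578 + 12.7583) = 0.06445
Lq = P₀·a^2·ρ / (2!(1-ρ)²) = 0.0644491 × 3.08990 × 0.878906 / (2 × 0.0146637) = 5.9680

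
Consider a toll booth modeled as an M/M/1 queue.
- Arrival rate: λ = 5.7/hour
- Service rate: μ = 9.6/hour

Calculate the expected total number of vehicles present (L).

ρ = λ/μ = 5.7/9.6 = 0.5938
For M/M/1: L = λ/(μ-λ)
L = 5.7/(9.6-5.7) = 5.7/3.90
L = 1.4615 vehicles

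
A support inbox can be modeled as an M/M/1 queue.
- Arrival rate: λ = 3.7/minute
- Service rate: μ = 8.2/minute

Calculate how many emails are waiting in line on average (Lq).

ρ = λ/μ = 3.7/8.2 = 0.4512
For M/M/1: Lq = λ²/(μ(μ-λ))
Lq = 13.69/(8.2 × 4.50)
Lq = 0.3710 emails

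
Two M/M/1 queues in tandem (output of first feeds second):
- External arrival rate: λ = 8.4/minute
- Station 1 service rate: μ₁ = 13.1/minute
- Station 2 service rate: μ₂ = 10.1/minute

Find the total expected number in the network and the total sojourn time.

By Jackson's theorem, each station behaves as independent M/M/1.
Station 1: ρ₁ = 8.4/13.1 = 0.6412, L₁ = ρ₁/(1-ρ₁) = λ/(μ₁-λ) = 8.4/4.70 = 1.7872
Station 2: ρ₂ = 8.4/10.1 = 0.8317, L₂ = ρ₂/(1-ρ₂) = λ/(μ₂-λ) = 8.4/1.70 = 4.9412
Total: L = L₁ + L₂ = 1.7872 + 4.9412 = 6.7284
W = L/λ = 6.7284/8.4 = 0.8010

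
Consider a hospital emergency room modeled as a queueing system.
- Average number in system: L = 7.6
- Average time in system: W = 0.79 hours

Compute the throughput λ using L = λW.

Little's Law: L = λW, so λ = L/W
λ = 7.6/0.79 = 9.6203 patients/hour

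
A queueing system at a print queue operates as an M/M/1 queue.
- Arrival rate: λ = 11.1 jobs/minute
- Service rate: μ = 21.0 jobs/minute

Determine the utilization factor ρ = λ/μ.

Server utilization: ρ = λ/μ
ρ = 11.1/21.0 = 0.5286
The server is busy 52.86% of the time.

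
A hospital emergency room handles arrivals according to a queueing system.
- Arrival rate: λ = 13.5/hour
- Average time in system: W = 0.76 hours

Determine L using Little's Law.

Little's Law: L = λW
L = 13.5 × 0.76 = 10.2600 patients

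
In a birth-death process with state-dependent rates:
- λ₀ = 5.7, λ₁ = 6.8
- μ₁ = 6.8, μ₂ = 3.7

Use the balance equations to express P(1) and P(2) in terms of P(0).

Balance equations:
State 0: λ₀P₀ = μ₁P₁ → P₁ = (λ₀/μ₁)P₀ = (5.7/6.8)P₀ = 0.8382P₀
State 1: P₂ = (λ₀λ₁)/(μ₁μ₂)P₀ = (5.7×6.8)/(6.8×3.7)P₀ = 1.5405P₀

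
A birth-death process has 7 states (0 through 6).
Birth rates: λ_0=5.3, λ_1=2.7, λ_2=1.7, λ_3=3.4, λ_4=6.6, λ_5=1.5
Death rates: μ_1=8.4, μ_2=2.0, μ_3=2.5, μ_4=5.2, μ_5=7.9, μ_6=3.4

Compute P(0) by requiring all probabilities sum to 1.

Ratios P(n)/P(0) = (λ₀···λₙ₋₁)/(μ₁···μₙ):
P(1)/P(0) = (5.3)/(8.4) = 0.6310
P(2)/P(0) = (5.3×2.7)/(8.4×2.0) = 0.8518
P(3)/P(0) = (5.3×2.7×1.7)/(8.4×2.0×2.5) = 0.5792
P(4)/P(0) = (5.3×2.7×1.7×3.4)/(8.4×2.0×2.5×5.2) = 0.3787
P(5)/P(0) = (5.3×2.7×1.7×3.4×6.6)/(8.4×2.0×2.5×5.2×7.9) = 0.3164
P(6)/P(0) = (5.3×2.7×1.7×3.4×6.6×1.5)/(8.4×2.0×2.5×5.2×7.9×3.4) = 0.1396

Normalization: ∑ P(n) = 1
P(0) × (1.0000 + 0.6310 + 0.8518 + 0.5792 + 0.3787 + 0.3164 + 0.1396) = 1
P(0) × 3.8967 = 1
P(0) = 1/3.8967 = 0.2566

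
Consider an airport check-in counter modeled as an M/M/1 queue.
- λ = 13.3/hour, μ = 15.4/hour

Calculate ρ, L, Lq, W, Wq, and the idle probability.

Step 1: ρ = λ/μ = 13.3/15.4 = 0.8636
Step 2: L = λ/(μ-λ) = 13.3/2.10 = 6.3333
Step 3: Lq = λ²/(μ(μ-λ)) = 176.89/(15.4×2.10) = 5.4697
Step 4: W = 1/(μ-λ) = 1/2.10 = 0.47619
Step 5: Wq = λ/(μ(μ-λ)) = 13.3/(15.4×2.10) = 0.4113
Step 6: P(0) = 1-ρ = 0.1364
Verify: L = λW = 13.3×0.47619 = 6.3333 ✔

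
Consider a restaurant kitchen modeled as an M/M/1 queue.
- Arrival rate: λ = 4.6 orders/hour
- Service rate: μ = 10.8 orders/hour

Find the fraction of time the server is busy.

Server utilization: ρ = λ/μ
ρ = 4.6/10.8 = 0.4259
The server is busy 42.59% of the time.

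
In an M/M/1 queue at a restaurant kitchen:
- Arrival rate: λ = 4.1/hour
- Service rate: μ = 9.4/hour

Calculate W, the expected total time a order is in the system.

First, compute utilization: ρ = λ/μ = 4.1/9.4 = 0.4362
For M/M/1: W = 1/(μ-λ)
W = 1/(9.4-4.1) = 1/5.30
W = 0.1887 hours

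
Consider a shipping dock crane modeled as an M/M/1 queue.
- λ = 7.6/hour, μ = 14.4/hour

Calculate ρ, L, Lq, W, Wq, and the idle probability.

Step 1: ρ = λ/μ = 7.6/14.4 = 0.5278
Step 2: L = λ/(μ-λ) = 7.6/6.80 = 1.1176
Step 3: Lq = λ²/(μ(μ-λ)) = 57.76/(14.4×6.80) = 0.5899
Step 4: W = 1/(μ-λ) = 1/6.80 = 0.147059
Step 5: Wq = λ/(μ(μ-λ)) = 7.6/(14.4×6.80) = 0.07761
Step 6: P(0) = 1-ρ = 0.4722
Verify: L = λW = 7.6×0.147059 = 1.1176 ✔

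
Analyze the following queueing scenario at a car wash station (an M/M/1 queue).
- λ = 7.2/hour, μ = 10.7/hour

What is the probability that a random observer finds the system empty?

ρ = λ/μ = 7.2/10.7 = 0.6729
P(0) = 1 - ρ = 1 - 0.6729 = 0.3271
The server is idle 32.71% of the time.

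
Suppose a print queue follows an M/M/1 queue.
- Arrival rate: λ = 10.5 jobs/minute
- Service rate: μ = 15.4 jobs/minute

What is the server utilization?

Server utilization: ρ = λ/μ
ρ = 10.5/15.4 = 0.6818
The server is busy 68.18% of the time.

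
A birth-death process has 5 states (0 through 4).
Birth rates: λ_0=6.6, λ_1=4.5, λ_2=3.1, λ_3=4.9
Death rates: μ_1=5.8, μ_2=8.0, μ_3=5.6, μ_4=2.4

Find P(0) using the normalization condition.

Ratios P(n)/P(0) = (λ₀···λₙ₋₁)/(μ₁···μₙ):
P(1)/P(0) = (6.6)/(5.8) = 1.13793
P(2)/P(0) = (6.6×4.5)/(5.8×8.0) = 0.640086
P(3)/P(0) = (6.6×4.5×3.1)/(5.8×8.0×5.6) = 0.354333
P(4)/P(0) = (6.6×4.5×3.1×4.9)/(5.8×8.0×5.6×2.4) = 0.723431

Normalization: ∑ P(n) = 1
P(0) × (1.00000 + 1.13793 + 0.640086 + 0.354333 + 0.723431) = 1
P(0) × 3.85578 = 1
P(0) = 1/3.85578 = 0.2594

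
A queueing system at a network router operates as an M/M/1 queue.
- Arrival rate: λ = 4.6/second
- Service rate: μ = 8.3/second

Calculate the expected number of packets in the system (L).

ρ = λ/μ = 4.6/8.3 = 0.5542
For M/M/1: L = λ/(μ-λ)
L = 4.6/(8.3-4.6) = 4.6/3.70
L = 1.2432 packets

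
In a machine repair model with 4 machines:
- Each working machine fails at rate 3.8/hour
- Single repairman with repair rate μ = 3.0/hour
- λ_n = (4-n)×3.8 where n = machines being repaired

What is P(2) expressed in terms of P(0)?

P(2)/P(0) = ∏_{i=0}^{2-1} λ_i/μ_{i+1}
= (4-0)×3.8/3.0 × (4-1)×3.8/3.0
= 19.2533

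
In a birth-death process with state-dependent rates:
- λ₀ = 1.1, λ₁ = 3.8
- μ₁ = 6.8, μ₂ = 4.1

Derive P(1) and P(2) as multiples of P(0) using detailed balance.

Balance equations:
State 0: λ₀P₀ = μ₁P₁ → P₁ = (λ₀/μ₁)P₀ = (1.1/6.8)P₀ = 0.1618P₀
State 1: P₂ = (λ₀λ₁)/(μ₁μ₂)P₀ = (1.1×3.8)/(6.8×4.1)P₀ = 0.1499P₀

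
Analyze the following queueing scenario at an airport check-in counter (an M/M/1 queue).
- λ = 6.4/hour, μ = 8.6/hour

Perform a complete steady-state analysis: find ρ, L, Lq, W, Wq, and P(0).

Step 1: ρ = λ/μ = 6.4/8.6 = 0.7442
Step 2: L = λ/(μ-λ) = 6.4/2.20 = 2.9091
Step 3: Lq = λ²/(μ(μ-λ)) = 40.96/(8.6×2.20) = 2.1649
Step 4: W = 1/(μ-λ) = 1/2.20 = 0.45455
Step 5: Wq = λ/(μ(μ-λ)) = 6.4/(8.6×2.20) = 0.3383
Step 6: P(0) = 1-ρ = 0.2558
Verify: L = λW = 6.4×0.45455 = 2.9091 ✔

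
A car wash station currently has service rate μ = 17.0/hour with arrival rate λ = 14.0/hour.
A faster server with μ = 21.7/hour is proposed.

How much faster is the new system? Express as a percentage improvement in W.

System 1: ρ₁ = 14.0/17.0 = 0.8235, W₁ = 1/(17.0-14.0) = 0.33333
System 2: ρ₂ = 14.0/21.7 = 0.6452, W₂ = 1/(21.7-14.0) = 0.12987
Improvement: (W₁-W₂)/W₁ = (0.33333-0.12987)/0.33333 = 61.04%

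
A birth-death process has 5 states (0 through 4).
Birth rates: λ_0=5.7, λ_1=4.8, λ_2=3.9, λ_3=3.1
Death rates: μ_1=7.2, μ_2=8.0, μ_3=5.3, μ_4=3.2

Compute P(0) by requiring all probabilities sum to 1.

Ratios P(n)/P(0) = (λ₀···λₙ₋₁)/(μ₁···μₙ):
P(1)/P(0) = (5.7)/(7.2) = 0.7917
P(2)/P(0) = (5.7×4.8)/(7.2×8.0) = 0.4750
P(3)/P(0) = (5.7×4.8×3.9)/(7.2×8.0×5.3) = 0.3495
P(4)/P(0) = (5.7×4.8×3.9×3.1)/(7.2×8.0×5.3×3.2) = 0.3386

Normalization: ∑ P(n) = 1
P(0) × (1.0000 + 0.7917 + 0.4750 + 0.3495 + 0.3386) = 1
P(0) × 2.9548 = 1
P(0) = 1/2.9548 = 0.3384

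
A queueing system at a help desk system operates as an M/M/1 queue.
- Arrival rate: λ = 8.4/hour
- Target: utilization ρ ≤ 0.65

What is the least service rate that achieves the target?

ρ = λ/μ, so μ = λ/ρ
μ ≥ 8.4/0.65 = 12.9231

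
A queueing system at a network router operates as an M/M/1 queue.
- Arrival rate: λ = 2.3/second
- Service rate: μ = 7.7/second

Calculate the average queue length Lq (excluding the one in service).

ρ = λ/μ = 2.3/7.7 = 0.2987
For M/M/1: Lq = λ²/(μ(μ-λ))
Lq = 5.29/(7.7 × 5.40)
Lq = 0.1272 packets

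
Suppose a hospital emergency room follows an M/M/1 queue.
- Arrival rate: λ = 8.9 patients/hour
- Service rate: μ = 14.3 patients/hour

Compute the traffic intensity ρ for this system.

Server utilization: ρ = λ/μ
ρ = 8.9/14.3 = 0.6224
The server is busy 62.24% of the time.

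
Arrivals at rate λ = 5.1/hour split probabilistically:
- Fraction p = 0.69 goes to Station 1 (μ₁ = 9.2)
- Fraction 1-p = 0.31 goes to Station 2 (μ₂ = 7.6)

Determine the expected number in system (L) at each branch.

Effective rates: λ₁ = 5.1×0.69 = 3.519, λ₂ = 5.1×0.31 = 1.581
Station 1: ρ₁ = 3.519/9.2 = 0.3825, L₁ = ρ₁/(1-ρ₁) = 0.3825/(1-0.3825) = 0.6194
Station 2: ρ₂ = 1.581/7.6 = 0.20803, L₂ = ρ₂/(1-ρ₂) = 0.20803/(1-0.20803) = 0.2627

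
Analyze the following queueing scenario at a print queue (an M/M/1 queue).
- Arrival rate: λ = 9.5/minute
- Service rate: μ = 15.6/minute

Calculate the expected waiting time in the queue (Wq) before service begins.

First, compute utilization: ρ = λ/μ = 9.5/15.6 = 0.6090
For M/M/1: Wq = λ/(μ(μ-λ))
Wq = 9.5/(15.6 × (15.6-9.5))
Wq = 9.5/(15.6 × 6.10)
Wq = 0.09983 minutes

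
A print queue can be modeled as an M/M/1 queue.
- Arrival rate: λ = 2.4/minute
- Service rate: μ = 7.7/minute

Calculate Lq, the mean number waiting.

ρ = λ/μ = 2.4/7.7 = 0.3117
For M/M/1: Lq = λ²/(μ(μ-λ))
Lq = 5.76/(7.7 × 5.30)
Lq = 0.1411 jobs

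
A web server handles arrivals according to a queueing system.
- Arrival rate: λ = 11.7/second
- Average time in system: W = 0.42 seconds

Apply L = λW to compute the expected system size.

Little's Law: L = λW
L = 11.7 × 0.42 = 4.9140 requests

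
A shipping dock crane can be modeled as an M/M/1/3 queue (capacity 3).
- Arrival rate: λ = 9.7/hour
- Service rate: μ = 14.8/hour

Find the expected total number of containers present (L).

ρ = λ/μ = 9.7/14.8 = 0.6554
P₀ = (1-ρ)/(1-ρ^(K+1)) = (1-0.6554)/(1-0.6554^4) = 0.3446/0.8155 = 0.4226
P_K = P₀×ρ^K = 0.4226 × 0.6554^3 = 0.4226 × 0.2815 = 0.1190
L = ρ[1 - (K+1)ρ^K + Kρ^(K+1)] / [(1-ρ)(1-ρ^(K+1))]
L = 0.6554 × (1 - 4×0.281527 + 3×0.184512) / ((1 - 0.6554) × (1 - 0.184512)) = 0.9969 containers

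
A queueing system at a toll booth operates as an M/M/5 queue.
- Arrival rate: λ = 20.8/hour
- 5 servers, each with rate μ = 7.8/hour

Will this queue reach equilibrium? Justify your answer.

Stability requires ρ = λ/(cμ) < 1
ρ = 20.8/(5 × 7.8) = 20.8/39.00 = 0.5333
Since 0.5333 < 1, the system is STABLE.
The servers are busy 53.33% of the time.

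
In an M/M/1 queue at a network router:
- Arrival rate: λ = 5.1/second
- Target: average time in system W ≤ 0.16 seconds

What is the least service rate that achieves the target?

For M/M/1: W = 1/(μ-λ)
Need W ≤ 0.16, so 1/(μ-λ) ≤ 0.16
μ - λ ≥ 1/0.16 = 6.2500
μ ≥ 5.1 + 6.2500 = 11.3500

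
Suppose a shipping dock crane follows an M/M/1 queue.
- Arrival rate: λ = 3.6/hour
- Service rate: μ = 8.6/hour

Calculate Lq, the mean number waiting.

ρ = λ/μ = 3.6/8.6 = 0.4186
For M/M/1: Lq = λ²/(μ(μ-λ))
Lq = 12.96/(8.6 × 5.00)
Lq = 0.3014 containers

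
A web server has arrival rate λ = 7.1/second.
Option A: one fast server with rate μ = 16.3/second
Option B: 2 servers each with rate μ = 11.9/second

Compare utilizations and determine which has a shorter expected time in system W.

Option A: single server μ = 16.3 (M/M/1)
  ρ_A = 7.1/16.3 = 0.4356
  W_A = 1/(μ-λ) = 1/(16.3-7.1) = 1/9.20 = 0.1087

Option B: 2 servers μ = 11.9 (M/M/2)
  ρ_B = λ/(cμ) = 7.1/(2×11.9) = 0.2983
  Offered load a = λ/μ = cρ = 7.1/11.9 = 0.5966
  P₀ = [ Σₙ₌₀^1 aⁿ/n! + a^2/(2!(1-ρ)) ]⁻¹
  Σ = a^0/0! + a^1/1! = 1.0000 + 0.5966 = 1.5966
  a^2/(2!(1-ρ)) = 0.3560/(2 × 0.7017) = 0.2537
  P₀ = 1/(1.5966 + 0.2537) = 0.5405
  Lq = P₀·a^2·ρ / (2!(1-ρ)²) = 0.5405 × 0.3560 × 0.2983 / (2 × 0.4924) = 0.05828
  Wq_B = Lq/λ = 0.058285/7.1 = 0.008209
  W_B = Wq_B + 1/μ = 0.008209 + 0.08403 = 0.09224

Since W_B = 0.09224 < W_A = 0.1087, Option B (multiple servers) has the shorter time in system.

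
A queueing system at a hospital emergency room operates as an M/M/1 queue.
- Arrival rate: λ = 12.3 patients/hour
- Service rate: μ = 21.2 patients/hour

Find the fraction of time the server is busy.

Server utilization: ρ = λ/μ
ρ = 12.3/21.2 = 0.5802
The server is busy 58.02% of the time.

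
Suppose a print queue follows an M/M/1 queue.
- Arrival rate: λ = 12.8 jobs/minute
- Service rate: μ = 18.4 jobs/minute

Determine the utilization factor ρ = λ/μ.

Server utilization: ρ = λ/μ
ρ = 12.8/18.4 = 0.6957
The server is busy 69.57% of the time.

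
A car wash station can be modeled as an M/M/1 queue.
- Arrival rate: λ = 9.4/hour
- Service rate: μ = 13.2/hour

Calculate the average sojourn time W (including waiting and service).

First, compute utilization: ρ = λ/μ = 9.4/13.2 = 0.7121
For M/M/1: W = 1/(μ-λ)
W = 1/(13.2-9.4) = 1/3.80
W = 0.2632 hours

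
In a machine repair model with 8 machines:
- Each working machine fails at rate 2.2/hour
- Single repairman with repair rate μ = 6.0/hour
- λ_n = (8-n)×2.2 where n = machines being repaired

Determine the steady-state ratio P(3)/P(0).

P(3)/P(0) = ∏_{i=0}^{3-1} λ_i/μ_{i+1}
= (8-0)×2.2/6.0 × (8-1)×2.2/6.0 × (8-2)×2.2/6.0
= 16.5636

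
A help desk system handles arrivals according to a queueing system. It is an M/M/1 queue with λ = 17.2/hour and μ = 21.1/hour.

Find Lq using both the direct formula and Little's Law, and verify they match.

Method 1 (direct): Lq = λ²/(μ(μ-λ)) = 295.84/(21.1 × 3.90) = 3.5951

Method 2 (Little's Law):
W = 1/(μ-λ) = 1/3.90 = 0.25641
Wq = W - 1/μ = 0.25641 - 0.047393 = 0.20902
Lq = λWq = 17.2 × 0.20902 = 3.5951 ✔ (matches Method 1)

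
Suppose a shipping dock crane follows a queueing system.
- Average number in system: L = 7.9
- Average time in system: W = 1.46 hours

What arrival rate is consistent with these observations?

Little's Law: L = λW, so λ = L/W
λ = 7.9/1.46 = 5.4110 containers/hour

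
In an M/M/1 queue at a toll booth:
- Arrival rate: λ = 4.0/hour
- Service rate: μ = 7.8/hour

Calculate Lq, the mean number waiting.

ρ = λ/μ = 4.0/7.8 = 0.5128
For M/M/1: Lq = λ²/(μ(μ-λ))
Lq = 16.00/(7.8 × 3.80)
Lq = 0.5398 vehicles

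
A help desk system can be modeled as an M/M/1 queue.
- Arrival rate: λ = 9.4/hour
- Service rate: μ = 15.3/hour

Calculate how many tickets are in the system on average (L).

ρ = λ/μ = 9.4/15.3 = 0.6144
For M/M/1: L = λ/(μ-λ)
L = 9.4/(15.3-9.4) = 9.4/5.90
L = 1.5932 tickets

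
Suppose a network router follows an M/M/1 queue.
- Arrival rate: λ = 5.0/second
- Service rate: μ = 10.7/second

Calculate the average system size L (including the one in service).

ρ = λ/μ = 5.0/10.7 = 0.4673
For M/M/1: L = λ/(μ-λ)
L = 5.0/(10.7-5.0) = 5.0/5.70
L = 0.8772 packets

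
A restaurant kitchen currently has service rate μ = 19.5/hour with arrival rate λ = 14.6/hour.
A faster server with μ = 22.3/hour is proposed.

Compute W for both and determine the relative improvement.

System 1: ρ₁ = 14.6/19.5 = 0.7487, W₁ = 1/(19.5-14.6) = 0.20408
System 2: ρ₂ = 14.6/22.3 = 0.6547, W₂ = 1/(22.3-14.6) = 0.12987
Improvement: (W₁-W₂)/W₁ = (0.20408-0.12987)/0.20408 = 36.36%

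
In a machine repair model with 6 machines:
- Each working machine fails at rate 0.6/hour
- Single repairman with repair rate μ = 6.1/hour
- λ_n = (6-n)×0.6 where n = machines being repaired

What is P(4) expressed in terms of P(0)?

P(4)/P(0) = ∏_{i=0}^{4-1} λ_i/μ_{i+1}
= (6-0)×0.6/6.1 × (6-1)×0.6/6.1 × (6-2)×0.6/6.1 × (6-3)×0.6/6.1
= 0.03370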